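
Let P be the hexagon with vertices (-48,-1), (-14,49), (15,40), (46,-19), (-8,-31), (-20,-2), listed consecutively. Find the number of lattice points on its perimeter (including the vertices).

Along each edge there are gcd(|Δx|,|Δy|)+1 lattice points, so counting each shared vertex once the boundary has gcd(34,50) + gcd(29,9) + gcd(31,59) + gcd(54,12) + gcd(12,29) + gcd(28,1) = 2+1+1+6+1+1 = 12.

12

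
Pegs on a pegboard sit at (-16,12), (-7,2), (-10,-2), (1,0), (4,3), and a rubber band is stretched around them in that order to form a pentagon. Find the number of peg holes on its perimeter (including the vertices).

Along each edge there are gcd(|Δx|,|Δy|)+1 lattice points, so counting each shared vertex once the boundary has gcd(9,10) + gcd(3,4) + gcd(11,2) + gcd(3,3) + gcd(20,9) = 1+1+1+3+1 = 7.

7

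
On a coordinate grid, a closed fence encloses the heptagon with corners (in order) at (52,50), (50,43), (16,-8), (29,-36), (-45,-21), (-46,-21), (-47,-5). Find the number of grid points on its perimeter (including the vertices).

The number of boundary lattice points is Σ gcd(|Δx|,|Δy|) = gcd(2,7) + gcd(34,51) + gcd(13,28) + gcd(74,15) + gcd(1,0) + gcd(1,16) + gcd(99,55) = 1+17+1+1+1+1+11 = 33.

33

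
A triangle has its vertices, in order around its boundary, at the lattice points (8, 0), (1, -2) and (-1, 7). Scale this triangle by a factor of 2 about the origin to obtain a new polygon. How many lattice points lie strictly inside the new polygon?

132

Using the shoelace formula, 2A = |(8·(-2) − 1·0) + (1·7 − (-1)·(-2)) + ((-1)·0 − 8·7)| = 67, so the area is 67/2.
Summing gcd(|Δx|,|Δy|) over the edges gives the boundary count: gcd(7,2) + gcd(2,9) + gcd(9,7) = 1+1+1 = 3.
Scaling by 2 multiplies the area by 2² = 4 (so the new area is 134) and multiplies the boundary lattice-point count by 2, giving 6.
By Pick's theorem, the interior count of the dilated polygon is 134 − 6/2 + 1 = 132.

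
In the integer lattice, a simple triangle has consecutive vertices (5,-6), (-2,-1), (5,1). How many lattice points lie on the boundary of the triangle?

9

Summing gcd(|Δx|,|Δy|) over the edges gives the boundary count: gcd(7,5) + gcd(7,2) + gcd(0,7) = 1+1+7 = 9.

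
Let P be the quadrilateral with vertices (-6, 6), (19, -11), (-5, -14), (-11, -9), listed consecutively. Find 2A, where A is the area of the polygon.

The shoelace formula gives twice the area as |((-6)·(-11) − 19·6) + (19·(-14) − (-5)·(-11)) + ((-5)·(-9) − (-11)·(-14)) + ((-11)·6 − (-6)·(-9))| = 598, so the area is 299.

598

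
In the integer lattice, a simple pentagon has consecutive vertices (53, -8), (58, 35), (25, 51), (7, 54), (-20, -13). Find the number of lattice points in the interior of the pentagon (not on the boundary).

3614

By the shoelace formula, twice the signed area is |(53·35 − 58·(-8)) + (58·51 − 25·35) + (25·54 − 7·51) + (7·(-13) − (-20)·54) + ((-20)·(-8) − 53·(-13))| = 7233, so the area is 3616.5.
The number of boundary lattice points is Σ gcd(|Δx|,|Δy|) = gcd(5,43) + gcd(33,16) + gcd(18,3) + gcd(27,67) + gcd(73,5) = 1+1+3+1+1 = 7.
Pick's theorem gives I = A − B/2 + 1 = 3616.5 − 7/2 + 1 = 3614.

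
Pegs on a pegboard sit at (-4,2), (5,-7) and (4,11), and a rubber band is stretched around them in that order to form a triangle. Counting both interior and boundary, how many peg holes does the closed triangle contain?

The shoelace formula gives twice the area as |((-4)·(-7) − 5·2) + (5·11 − 4·(-7)) + (4·2 − (-4)·11)| = 153, so the area is 76.5.
Summing gcd(|Δx|,|Δy|) over the edges gives the boundary count: gcd(9,9) + gcd(1,18) + gcd(8,9) = 9+1+1 = 11.
Pick's theorem gives I = A − B/2 + 1 = 76.5 − 11/2 + 1 = 72, so the closed region contains I + B = 72 + 11 = 83 lattice points.

83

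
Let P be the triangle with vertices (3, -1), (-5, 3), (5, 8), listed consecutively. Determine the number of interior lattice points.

The shoelace formula gives twice the area as |(3·3 − (-5)·(-1)) + ((-5)·8 − 5·3) + (5·(-1) − 3·8)| = 80, so the area is 40.
The number of boundary lattice points is Σ gcd(|Δx|,|Δy|) = gcd(8,4) + gcd(10,5) + gcd(2,9) = 4+5+1 = 10.
By Pick's theorem A = I + B/2 − 1, so I = 40 − 10/2 + 1 = 36.

36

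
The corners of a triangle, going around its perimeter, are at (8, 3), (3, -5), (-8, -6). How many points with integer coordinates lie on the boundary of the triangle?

3

Summing gcd(|Δx|,|Δy|) over the edges gives the boundary count: gcd(5,8) + gcd(11,1) + gcd(16,9) = 1+1+1 = 3.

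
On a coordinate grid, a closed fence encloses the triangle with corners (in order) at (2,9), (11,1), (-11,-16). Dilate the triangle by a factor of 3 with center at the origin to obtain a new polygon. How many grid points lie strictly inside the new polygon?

1477

By the shoelace formula, twice the signed area is |[2·1 − 11·9] + [11·(-16) − (-11)·1] + [(-11)·9 − 2·(-16)]| = 329, so the area is 329/2.
The number of boundary lattice points is Σ gcd(|Δx|,|Δy|) = gcd(9,8) + gcd(22,17) + gcd(13,25) = 1+1+1 = 3.
Scaling by 3 multiplies the area by 3² = 9 (so the new area is 1480.5) and multiplies the boundary lattice-point count by 3, giving 9.
By Pick's theorem, the interior count of the dilated polygon is 1480.5 − 9/2 + 1 = 1477.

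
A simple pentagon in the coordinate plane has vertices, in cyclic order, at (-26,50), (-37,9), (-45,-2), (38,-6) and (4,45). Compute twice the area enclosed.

The shoelace formula gives twice the area as |((-26)·9 − (-37)·50) + ((-37)·(-2) − (-45)·9) + ((-45)·(-6) − 38·(-2)) + (38·45 − 4·(-6)) + (4·50 − (-26)·45)| = 5545, so the area is 2772.5.

5545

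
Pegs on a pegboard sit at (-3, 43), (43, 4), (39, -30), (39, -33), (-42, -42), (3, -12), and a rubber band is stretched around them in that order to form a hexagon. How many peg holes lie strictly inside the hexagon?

2848

Using the shoelace formula, 2A = |((-3)·4 − 43·43) + (43·(-30) − 39·4) + (39·(-33) − 39·(-30)) + (39·(-42) − (-42)·(-33)) + ((-42)·(-12) − 3·(-42)) + (3·43 − (-3)·(-12))| = 5725, so the area is 5725/2.
Along each edge there are gcd(|Δx|,|Δy|)+1 lattice points, so counting each shared vertex once the boundary has gcd(46,39) + gcd(4,34) + gcd(0,3) + gcd(81,9) + gcd(45,30) + gcd(6,55) = 1+2+3+9+15+1 = 31.
Pick's theorem gives I = A − B/2 + 1 = 5725/2 − 31/2 + 1 = 2848.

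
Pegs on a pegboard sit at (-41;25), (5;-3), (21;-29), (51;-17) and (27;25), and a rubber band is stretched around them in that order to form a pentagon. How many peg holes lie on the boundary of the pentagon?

84

Along each edge there are gcd(|Δx|,|Δy|)+1 lattice points, so counting each shared vertex once the boundary has gcd(46,28) + gcd(16,26) + gcd(30,12) + gcd(24,42) + gcd(68,0) = 2+2+6+6+68 = 84.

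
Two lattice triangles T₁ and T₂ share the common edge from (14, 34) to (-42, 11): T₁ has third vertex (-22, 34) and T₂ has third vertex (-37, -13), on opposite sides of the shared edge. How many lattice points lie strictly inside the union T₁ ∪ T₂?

1125

The union is the simple quadrilateral with vertices (14, 34), (-22, 34), (-42, 11), (-37, -13) in order.
Using the shoelace formula, 2A = |(14·34 − (-22)·34) + ((-22)·11 − (-42)·34) + ((-42)·(-13) − (-37)·11) + ((-37)·34 − 14·(-13))| = 2287, so the area is 1143.5.
The number of boundary lattice points is Σ gcd(|Δx|,|Δy|) = gcd(36,0) + gcd(20,23) + gcd(5,24) + gcd(51,47) = 36+1+1+1 = 39.
By Pick's theorem I = A − B/2 + 1 = 1143.5 − 39/2 + 1 = 1125.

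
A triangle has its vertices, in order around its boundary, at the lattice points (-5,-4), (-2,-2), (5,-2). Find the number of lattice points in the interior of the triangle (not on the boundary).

3

By the shoelace formula, twice the signed area is |[(-5)·(-2) − (-2)·(-4)] + [(-2)·(-2) − 5·(-2)] + [5·(-4) − (-5)·(-2)]| = 14, so the area is 7.
Along each edge there are gcd(|Δx|,|Δy|)+1 lattice points, so counting each shared vertex once the boundary has gcd(3,2) + gcd(7,0) + gcd(10,2) = 1+7+2 = 10.
By Pick's theorem A = I + B/2 − 1, so I = 7 − 10/2 + 1 = 3.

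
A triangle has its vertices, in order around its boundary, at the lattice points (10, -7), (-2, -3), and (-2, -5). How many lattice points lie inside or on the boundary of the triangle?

The shoelace formula gives twice the area as |[10·(-3) − (-2)·(-7)] + [(-2)·(-5) − (-2)·(-3)] + [(-2)·(-7) − 10·(-5)]| = 24, so the area is 12.
Summing gcd(|Δx|,|Δy|) over the edges gives the boundary count: gcd(12,4) + gcd(0,2) + gcd(12,2) = 4+2+2 = 8.
Pick's theorem gives I = A − B/2 + 1 = 12 − 8/2 + 1 = 9, so the closed region contains I + B = 9 + 8 = 17 lattice points.

17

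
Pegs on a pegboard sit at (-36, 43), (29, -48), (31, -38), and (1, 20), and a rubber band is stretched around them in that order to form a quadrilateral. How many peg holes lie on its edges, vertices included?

The number of boundary lattice points is Σ gcd(|Δx|,|Δy|) = gcd(65,91) + gcd(2,10) + gcd(30,58) + gcd(37,23) = 13+2+2+1 = 18.

18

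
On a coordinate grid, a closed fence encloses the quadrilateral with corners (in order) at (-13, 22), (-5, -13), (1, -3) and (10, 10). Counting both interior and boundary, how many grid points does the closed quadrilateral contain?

352

The shoelace formula gives twice the area as |[(-13)·(-13) − (-5)·22] + [(-5)·(-3) − 1·(-13)] + [1·10 − 10·(-3)] + [10·22 − (-13)·10]| = 697, so the area is 697/2.
The number of boundary lattice points is Σ gcd(|Δx|,|Δy|) = gcd(8,35) + gcd(6,10) + gcd(9,13) + gcd(23,12) = 1+2+1+1 = 5.
Pick's theorem gives I = A − B/2 + 1 = 697/2 − 5/2 + 1 = 347, so the closed region contains I + B = 347 + 5 = 352 lattice points.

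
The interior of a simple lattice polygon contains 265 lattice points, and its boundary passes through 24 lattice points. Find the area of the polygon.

Pick's theorem states A = I + B/2 − 1, so A = 265 + 24/2 − 1 = 276.

276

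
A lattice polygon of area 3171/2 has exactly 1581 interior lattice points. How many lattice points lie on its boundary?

Pick's theorem gives A = I + B/2 − 1, so B = 2(A − I + 1) = 2(3171/2 − 1581 + 1) = 11.

11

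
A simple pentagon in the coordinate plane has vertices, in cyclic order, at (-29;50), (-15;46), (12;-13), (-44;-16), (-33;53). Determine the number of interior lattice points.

2337

Using the shoelace formula, 2A = |((-29)·46 − (-15)·50) + ((-15)·(-13) − 12·46) + (12·(-16) − (-44)·(-13)) + ((-44)·53 − (-33)·(-16)) + ((-33)·50 − (-29)·53)| = 4678, so the area is 2339.
The number of boundary lattice points is Σ gcd(|Δx|,|Δy|) = gcd(14,4) + gcd(27,59) + gcd(56,3) + gcd(11,69) + gcd(4,3) = 2+1+1+1+1 = 6.
By Pick's theorem A = I + B/2 − 1, so I = 2339 − 6/2 + 1 = 2337.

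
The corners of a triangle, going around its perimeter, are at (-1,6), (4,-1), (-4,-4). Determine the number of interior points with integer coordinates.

The shoelace formula gives twice the area as |((-1)·(-1) − 4·6) + (4·(-4) − (-4)·(-1)) + ((-4)·6 − (-1)·(-4))| = 71, so the area is 71/2.
Summing gcd(|Δx|,|Δy|) over the edges gives the boundary count: gcd(5,7) + gcd(8,3) + gcd(3,10) = 1+1+1 = 3.
By Pick's theorem A = I + B/2 − 1, so I = 71/2 − 3/2 + 1 = 35.

35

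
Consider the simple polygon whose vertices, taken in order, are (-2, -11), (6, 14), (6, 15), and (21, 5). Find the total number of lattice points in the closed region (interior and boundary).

By the shoelace formula, twice the signed area is |((-2)·14 − 6·(-11)) + (6·15 − 6·14) + (6·5 − 21·15) + (21·(-11) − (-2)·5)| = 462, so the area is 231.
Summing gcd(|Δx|,|Δy|) over the edges gives the boundary count: gcd(8,25) + gcd(0,1) + gcd(15,10) + gcd(23,16) = 1+1+5+1 = 8.
Pick's theorem gives I = A − B/2 + 1 = 231 − 8/2 + 1 = 228, so the closed region contains I + B = 228 + 8 = 236 lattice points.

236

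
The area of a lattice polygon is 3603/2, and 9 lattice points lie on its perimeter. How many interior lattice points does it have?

Pick's theorem A = I + B/2 − 1 rearranges to I = A − B/2 + 1 = 3603/2 − 9/2 + 1 = 1798.

1798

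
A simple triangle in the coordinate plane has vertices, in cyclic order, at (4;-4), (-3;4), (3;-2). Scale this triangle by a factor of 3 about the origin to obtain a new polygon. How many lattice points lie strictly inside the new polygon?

16

Using the shoelace formula, 2A = |[4·4 − (-3)·(-4)] + [(-3)·(-2) − 3·4] + [3·(-4) − 4·(-2)]| = 6, so the area is 3.
Along each edge there are gcd(|Δx|,|Δy|)+1 lattice points, so counting each shared vertex once the boundary has gcd(7,8) + gcd(6,6) + gcd(1,2) = 1+6+1 = 8.
Scaling by 3 multiplies the area by 3² = 9 (so the new area is 27) and multiplies the boundary lattice-point count by 3, giving 24.
By Pick's theorem, the interior count of the dilated polygon is 27 − 24/2 + 1 = 16.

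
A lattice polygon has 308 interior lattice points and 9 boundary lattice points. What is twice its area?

By Pick's theorem, A = I + B/2 − 1 = 308 + 9/2 − 1 = 623/2.
Hence 2A = 623.

623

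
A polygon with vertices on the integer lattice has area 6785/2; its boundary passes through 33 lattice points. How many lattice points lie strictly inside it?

3377

Pick's theorem A = I + B/2 − 1 rearranges to I = A − B/2 + 1 = 6785/2 − 33/2 + 1 = 3377.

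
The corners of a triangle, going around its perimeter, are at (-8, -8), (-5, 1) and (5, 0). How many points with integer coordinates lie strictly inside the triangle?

By the shoelace formula, twice the signed area is |((-8)·1 − (-5)·(-8)) + ((-5)·0 − 5·1) + (5·(-8) − (-8)·0)| = 93, so the area is 93/2.
The number of boundary lattice points is Σ gcd(|Δx|,|Δy|) = gcd(3,9) + gcd(10,1) + gcd(13,8) = 3+1+1 = 5.
Pick's theorem gives I = A − B/2 + 1 = 93/2 − 5/2 + 1 = 45.

45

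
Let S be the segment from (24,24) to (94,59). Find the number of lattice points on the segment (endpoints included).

36

The number of lattice points on a segment between lattice points is gcd(|Δx|,|Δy|) + 1 = gcd(70,35) + 1 = 35 + 1 = 36.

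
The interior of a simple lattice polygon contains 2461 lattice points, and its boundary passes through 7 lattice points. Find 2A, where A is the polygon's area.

4927

By Pick's theorem, A = I + B/2 − 1 = 2461 + 7/2 − 1 = 4927/2.
Hence 2A = 4927.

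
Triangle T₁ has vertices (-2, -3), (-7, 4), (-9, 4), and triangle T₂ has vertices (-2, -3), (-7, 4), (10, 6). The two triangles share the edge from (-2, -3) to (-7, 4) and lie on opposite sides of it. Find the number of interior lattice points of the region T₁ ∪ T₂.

The union is the simple quadrilateral with vertices (-2, -3), (-9, 4), (-7, 4), (10, 6) in order.
Using the shoelace formula, 2A = |((-2)·4 − (-9)·(-3)) + ((-9)·4 − (-7)·4) + ((-7)·6 − 10·4) + (10·(-3) − (-2)·6)| = 143, so the area is 143/2.
Along each edge there are gcd(|Δx|,|Δy|)+1 lattice points, so counting each shared vertex once the boundary has gcd(7,7) + gcd(2,0) + gcd(17,2) + gcd(12,9) = 7+2+1+3 = 13.
By Pick's theorem I = A − B/2 + 1 = 143/2 − 13/2 + 1 = 66.

66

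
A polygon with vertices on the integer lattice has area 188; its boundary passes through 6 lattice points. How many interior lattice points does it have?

186

Pick's theorem A = I + B/2 − 1 rearranges to I = A − B/2 + 1 = 188 − 6/2 + 1 = 186.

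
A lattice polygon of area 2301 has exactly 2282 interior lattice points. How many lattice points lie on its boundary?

Pick's theorem gives A = I + B/2 − 1, so B = 2(A − I + 1) = 2(2301 − 2282 + 1) = 40.

40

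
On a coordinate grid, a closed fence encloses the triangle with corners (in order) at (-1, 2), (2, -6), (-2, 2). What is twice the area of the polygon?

8

Using the shoelace formula, 2A = |((-1)·(-6) − 2·2) + (2·2 − (-2)·(-6)) + ((-2)·2 − (-1)·2)| = 8, so the area is 4.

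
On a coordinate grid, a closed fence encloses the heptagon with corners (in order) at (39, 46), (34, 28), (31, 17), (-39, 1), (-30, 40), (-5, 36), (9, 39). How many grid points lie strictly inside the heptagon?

2048

The shoelace formula gives twice the area as |[39·28 − 34·46] + [34·17 − 31·28] + [31·1 − (-39)·17] + [(-39)·40 − (-30)·1] + [(-30)·36 − (-5)·40] + [(-5)·39 − 9·36] + [9·46 − 39·39]| = 4104, so the area is 2052.
Along each edge there are gcd(|Δx|,|Δy|)+1 lattice points, so counting each shared vertex once the boundary has gcd(5,18) + gcd(3,11) + gcd(70,16) + gcd(9,39) + gcd(25,4) + gcd(14,3) + gcd(30,7) = 1+1+2+3+1+1+1 = 10.
By Pick's theorem A = I + B/2 − 1, so I = 2052 − 10/2 + 1 = 2048.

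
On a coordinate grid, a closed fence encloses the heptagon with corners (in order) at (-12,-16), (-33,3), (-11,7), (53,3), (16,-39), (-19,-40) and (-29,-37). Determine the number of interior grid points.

By the shoelace formula, twice the signed area is |[(-12)·3 − (-33)·(-16)] + [(-33)·7 − (-11)·3] + [(-11)·3 − 53·7] + [53·(-39) − 16·3] + [16·(-40) − (-19)·(-39)] + [(-19)·(-37) − (-29)·(-40)] + [(-29)·(-16) − (-12)·(-37)]| = 5099, so the area is 5099/2.
The number of boundary lattice points is Σ gcd(|Δx|,|Δy|) = gcd(21,19) + gcd(22,4) + gcd(64,4) + gcd(37,42) + gcd(35,1) + gcd(10,3) + gcd(17,21) = 1+2+4+1+1+1+1 = 11.
Pick's theorem gives I = A − B/2 + 1 = 5099/2 − 11/2 + 1 = 2545.

2545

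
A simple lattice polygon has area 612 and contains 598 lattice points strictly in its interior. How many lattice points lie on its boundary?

Pick's theorem gives A = I + B/2 − 1, so B = 2(A − I + 1) = 2(612 − 598 + 1) = 30.

30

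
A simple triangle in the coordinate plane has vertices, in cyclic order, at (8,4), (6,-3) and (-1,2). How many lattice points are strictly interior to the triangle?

29

The shoelace formula gives twice the area as |[8·(-3) − 6·4] + [6·2 − (-1)·(-3)] + [(-1)·4 − 8·2]| = 59, so the area is 29.5.
The number of boundary lattice points is Σ gcd(|Δx|,|Δy|) = gcd(2,7) + gcd(7,5) + gcd(9,2) = 1+1+1 = 3.
Pick's theorem gives I = A − B/2 + 1 = 29.5 − 3/2 + 1 = 29.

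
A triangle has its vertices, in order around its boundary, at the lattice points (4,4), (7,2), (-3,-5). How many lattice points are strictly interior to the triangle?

The shoelace formula gives twice the area as |(4·2 − 7·4) + (7·(-5) − (-3)·2) + ((-3)·4 − 4·(-5))| = 41, so the area is 20.5.
Summing gcd(|Δx|,|Δy|) over the edges gives the boundary count: gcd(3,2) + gcd(10,7) + gcd(7,9) = 1+1+1 = 3.
Pick's theorem gives I = A − B/2 + 1 = 20.5 − 3/2 + 1 = 20.

20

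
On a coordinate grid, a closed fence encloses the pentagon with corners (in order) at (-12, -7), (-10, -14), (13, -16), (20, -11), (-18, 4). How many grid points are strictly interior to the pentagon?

335

By the shoelace formula, twice the signed area is |((-12)·(-14) − (-10)·(-7)) + ((-10)·(-16) − 13·(-14)) + (13·(-11) − 20·(-16)) + (20·4 − (-18)·(-11)) + ((-18)·(-7) − (-12)·4)| = 673, so the area is 673/2.
Summing gcd(|Δx|,|Δy|) over the edges gives the boundary count: gcd(2,7) + gcd(23,2) + gcd(7,5) + gcd(38,15) + gcd(6,11) = 1+1+1+1+1 = 5.
Pick's theorem gives I = A − B/2 + 1 = 673/2 − 5/2 + 1 = 335.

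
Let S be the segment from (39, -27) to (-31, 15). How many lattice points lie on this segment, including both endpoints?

The number of lattice points on a segment between lattice points is gcd(|Δx|,|Δy|) + 1 = gcd(70,42) + 1 = 14 + 1 = 15.

15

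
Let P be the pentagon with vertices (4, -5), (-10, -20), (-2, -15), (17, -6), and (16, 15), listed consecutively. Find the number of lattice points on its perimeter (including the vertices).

The number of boundary lattice points is Σ gcd(|Δx|,|Δy|) = gcd(14,15) + gcd(8,5) + gcd(19,9) + gcd(1,21) + gcd(12,20) = 1+1+1+1+4 = 8.

8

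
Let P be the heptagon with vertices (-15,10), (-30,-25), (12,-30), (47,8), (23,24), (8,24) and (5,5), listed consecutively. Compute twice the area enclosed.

4730

The shoelace formula gives twice the area as |[(-15)·(-25) − (-30)·10] + [(-30)·(-30) − 12·(-25)] + [12·8 − 47·(-30)] + [47·24 − 23·8] + [23·24 − 8·24] + [8·5 − 5·24] + [5·10 − (-15)·5]| = 4730, so the area is 2365.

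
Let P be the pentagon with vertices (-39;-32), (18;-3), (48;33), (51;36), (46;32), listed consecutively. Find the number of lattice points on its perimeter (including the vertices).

12

The number of boundary lattice points is Σ gcd(|Δx|,|Δy|) = gcd(57,29) + gcd(30,36) + gcd(3,3) + gcd(5,4) + gcd(85,64) = 1+6+3+1+1 = 12.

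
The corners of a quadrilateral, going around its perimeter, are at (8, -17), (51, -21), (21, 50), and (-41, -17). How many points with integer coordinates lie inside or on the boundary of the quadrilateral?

The shoelace formula gives twice the area as |[8·(-21) − 51·(-17)] + [51·50 − 21·(-21)] + [21·(-17) − (-41)·50] + [(-41)·(-17) − 8·(-17)]| = 6216, so the area is 3108.
The number of boundary lattice points is Σ gcd(|Δx|,|Δy|) = gcd(43,4) + gcd(30,71) + gcd(62,67) + gcd(49,0) = 1+1+1+49 = 52.
Pick's theorem gives I = A − B/2 + 1 = 3108 − 52/2 + 1 = 3083, so the closed region contains I + B = 3083 + 52 = 3135 lattice points.

3135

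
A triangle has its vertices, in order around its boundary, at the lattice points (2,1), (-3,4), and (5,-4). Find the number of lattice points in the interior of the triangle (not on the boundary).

4

By the shoelace formula, twice the signed area is |(2·4 − (-3)·1) + ((-3)·(-4) − 5·4) + (5·1 − 2·(-4))| = 16, so the area is 8.
Along each edge there are gcd(|Δx|,|Δy|)+1 lattice points, so counting each shared vertex once the boundary has gcd(5,3) + gcd(8,8) + gcd(3,5) = 1+8+1 = 10.
By Pick's theorem A = I + B/2 − 1, so I = 8 − 10/2 + 1 = 4.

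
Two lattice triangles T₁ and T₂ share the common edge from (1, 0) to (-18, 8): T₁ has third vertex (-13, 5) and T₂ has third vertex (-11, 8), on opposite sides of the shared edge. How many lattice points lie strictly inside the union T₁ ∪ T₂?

The union is the simple quadrilateral with vertices (1, 0), (-13, 5), (-18, 8), (-11, 8) in order.
Using the shoelace formula, 2A = |(1·5 − (-13)·0) + ((-13)·8 − (-18)·5) + ((-18)·8 − (-11)·8) + ((-11)·0 − 1·8)| = 73, so the area is 73/2.
Summing gcd(|Δx|,|Δy|) over the edges gives the boundary count: gcd(14,5) + gcd(5,3) + gcd(7,0) + gcd(12,8) = 1+1+7+4 = 13.
By Pick's theorem I = A − B/2 + 1 = 73/2 − 13/2 + 1 = 31.

31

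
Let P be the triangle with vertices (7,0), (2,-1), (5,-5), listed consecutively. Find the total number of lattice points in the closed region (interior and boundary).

14

The shoelace formula gives twice the area as |(7·(-1) − 2·0) + (2·(-5) − 5·(-1)) + (5·0 − 7·(-5))| = 23, so the area is 11.5.
Summing gcd(|Δx|,|Δy|) over the edges gives the boundary count: gcd(5,1) + gcd(3,4) + gcd(2,5) = 1+1+1 = 3.
Pick's theorem gives I = A − B/2 + 1 = 11.5 − 3/2 + 1 = 11, so the closed region contains I + B = 11 + 3 = 14 lattice points.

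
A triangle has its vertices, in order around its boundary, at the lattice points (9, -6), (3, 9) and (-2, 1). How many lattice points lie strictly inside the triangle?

The shoelace formula gives twice the area as |(9·9 − 3·(-6)) + (3·1 − (-2)·9) + ((-2)·(-6) − 9·1)| = 123, so the area is 123/2.
Along each edge there are gcd(|Δx|,|Δy|)+1 lattice points, so counting each shared vertex once the boundary has gcd(6,15) + gcd(5,8) + gcd(11,7) = 3+1+1 = 5.
By Pick's theorem A = I + B/2 − 1, so I = 123/2 − 5/2 + 1 = 60.

60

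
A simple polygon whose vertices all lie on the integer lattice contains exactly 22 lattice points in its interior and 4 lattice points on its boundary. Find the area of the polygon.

23

Pick's theorem states A = I + B/2 − 1, so A = 22 + 4/2 − 1 = 23.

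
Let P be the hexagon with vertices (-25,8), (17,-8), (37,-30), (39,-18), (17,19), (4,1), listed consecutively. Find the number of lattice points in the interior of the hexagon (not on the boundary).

696

The shoelace formula gives twice the area as |((-25)·(-8) − 17·8) + (17·(-30) − 37·(-8)) + (37·(-18) − 39·(-30)) + (39·19 − 17·(-18)) + (17·1 − 4·19) + (4·8 − (-25)·1)| = 1399, so the area is 699.5.
Along each edge there are gcd(|Δx|,|Δy|)+1 lattice points, so counting each shared vertex once the boundary has gcd(42,16) + gcd(20,22) + gcd(2,12) + gcd(22,37) + gcd(13,18) + gcd(29,7) = 2+2+2+1+1+1 = 9.
By Pick's theorem A = I + B/2 − 1, so I = 699.5 − 9/2 + 1 = 696.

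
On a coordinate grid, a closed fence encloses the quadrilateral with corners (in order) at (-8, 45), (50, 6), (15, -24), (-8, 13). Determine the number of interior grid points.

1902

Using the shoelace formula, 2A = |[(-8)·6 − 50·45] + [50·(-24) − 15·6] + [15·13 − (-8)·(-24)] + [(-8)·45 − (-8)·13]| = 3841, so the area is 3841/2.
Summing gcd(|Δx|,|Δy|) over the edges gives the boundary count: gcd(58,39) + gcd(35,30) + gcd(23,37) + gcd(0,32) = 1+5+1+32 = 39.
By Pick's theorem A = I + B/2 − 1, so I = 3841/2 − 39/2 + 1 = 1902.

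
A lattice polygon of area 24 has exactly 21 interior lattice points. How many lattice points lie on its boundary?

Pick's theorem gives A = I + B/2 − 1, so B = 2(A − I + 1) = 2(24 − 21 + 1) = 8.

8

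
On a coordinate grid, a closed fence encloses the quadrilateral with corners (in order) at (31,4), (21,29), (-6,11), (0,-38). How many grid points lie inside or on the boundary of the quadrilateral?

1322

Using the shoelace formula, 2A = |(31·29 − 21·4) + (21·11 − (-6)·29) + ((-6)·(-38) − 0·11) + (0·4 − 31·(-38))| = 2626, so the area is 1313.
Along each edge there are gcd(|Δx|,|Δy|)+1 lattice points, so counting each shared vertex once the boundary has gcd(10,25) + gcd(27,18) + gcd(6,49) + gcd(31,42) = 5+9+1+1 = 16.
Pick's theorem gives I = A − B/2 + 1 = 1313 − 16/2 + 1 = 1306, so the closed region contains I + B = 1306 + 16 = 1322 lattice points.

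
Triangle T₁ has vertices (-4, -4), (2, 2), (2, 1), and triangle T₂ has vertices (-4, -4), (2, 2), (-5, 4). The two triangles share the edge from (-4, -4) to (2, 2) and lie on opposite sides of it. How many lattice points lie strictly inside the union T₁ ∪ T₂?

The union is the simple quadrilateral with vertices (-4, -4), (2, 1), (2, 2), (-5, 4) in order.
The shoelace formula gives twice the area as |((-4)·1 − 2·(-4)) + (2·2 − 2·1) + (2·4 − (-5)·2) + ((-5)·(-4) − (-4)·4)| = 60, so the area is 30.
Summing gcd(|Δx|,|Δy|) over the edges gives the boundary count: gcd(6,5) + gcd(0,1) + gcd(7,2) + gcd(1,8) = 1+1+1+1 = 4.
By Pick's theorem I = A − B/2 + 1 = 30 − 4/2 + 1 = 29.

29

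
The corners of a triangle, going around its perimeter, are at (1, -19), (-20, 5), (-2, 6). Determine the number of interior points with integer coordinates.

225

By the shoelace formula, twice the signed area is |(1·5 − (-20)·(-19)) + ((-20)·6 − (-2)·5) + ((-2)·(-19) − 1·6)| = 453, so the area is 226.5.
The number of boundary lattice points is Σ gcd(|Δx|,|Δy|) = gcd(21,24) + gcd(18,1) + gcd(3,25) = 3+1+1 = 5.
By Pick's theorem A = I + B/2 − 1, so I = 226.5 − 5/2 + 1 = 225.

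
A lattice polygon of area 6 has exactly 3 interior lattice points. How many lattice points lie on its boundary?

Pick's theorem gives A = I + B/2 − 1, so B = 2(A − I + 1) = 2(6 − 3 + 1) = 8.

8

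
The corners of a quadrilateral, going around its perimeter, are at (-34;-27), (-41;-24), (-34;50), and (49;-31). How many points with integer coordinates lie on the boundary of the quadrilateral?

The number of boundary lattice points is Σ gcd(|Δx|,|Δy|) = gcd(7,3) + gcd(7,74) + gcd(83,81) + gcd(83,4) = 1+1+1+1 = 4.

4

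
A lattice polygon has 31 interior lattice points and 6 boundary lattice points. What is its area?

Pick's theorem states A = I + B/2 − 1, so A = 31 + 6/2 − 1 = 33.

33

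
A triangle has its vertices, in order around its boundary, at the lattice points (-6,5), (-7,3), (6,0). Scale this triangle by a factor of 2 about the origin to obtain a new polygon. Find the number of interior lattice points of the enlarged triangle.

56

The shoelace formula gives twice the area as |[(-6)·3 − (-7)·5] + [(-7)·0 − 6·3] + [6·5 − (-6)·0]| = 29, so the area is 14.5.
Along each edge there are gcd(|Δx|,|Δy|)+1 lattice points, so counting each shared vertex once the boundary has gcd(1,2) + gcd(13,3) + gcd(12,5) = 1+1+1 = 3.
Scaling by 2 multiplies the area by 2² = 4 (so the new area is 58) and multiplies the boundary lattice-point count by 2, giving 6.
By Pick's theorem, the interior count of the dilated polygon is 58 − 6/2 + 1 = 56.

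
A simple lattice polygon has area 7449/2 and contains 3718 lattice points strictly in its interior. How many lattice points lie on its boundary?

15

Pick's theorem gives A = I + B/2 − 1, so B = 2(A − I + 1) = 2(7449/2 − 3718 + 1) = 15.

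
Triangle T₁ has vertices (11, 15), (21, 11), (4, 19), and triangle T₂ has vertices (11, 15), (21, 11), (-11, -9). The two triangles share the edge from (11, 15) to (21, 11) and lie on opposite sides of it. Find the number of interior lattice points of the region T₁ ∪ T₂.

167

The union is the simple quadrilateral with vertices (11, 15), (4, 19), (21, 11), (-11, -9) in order.
The shoelace formula gives twice the area as |[11·19 − 4·15] + [4·11 − 21·19] + [21·(-9) − (-11)·11] + [(-11)·15 − 11·(-9)]| = 340, so the area is 170.
The number of boundary lattice points is Σ gcd(|Δx|,|Δy|) = gcd(7,4) + gcd(17,8) + gcd(32,20) + gcd(22,24) = 1+1+4+2 = 8.
By Pick's theorem I = A − B/2 + 1 = 170 − 8/2 + 1 = 167.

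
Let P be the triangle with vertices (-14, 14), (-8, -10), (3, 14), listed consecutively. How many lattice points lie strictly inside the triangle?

The shoelace formula gives twice the area as |[(-14)·(-10) − (-8)·14] + [(-8)·14 − 3·(-10)] + [3·14 − (-14)·14]| = 408, so the area is 204.
Along each edge there are gcd(|Δx|,|Δy|)+1 lattice points, so counting each shared vertex once the boundary has gcd(6,24) + gcd(11,24) + gcd(17,0) = 6+1+17 = 24.
By Pick's theorem A = I + B/2 − 1, so I = 204 − 24/2 + 1 = 193.

193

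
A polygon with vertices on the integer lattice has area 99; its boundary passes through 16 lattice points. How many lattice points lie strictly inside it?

Pick's theorem A = I + B/2 − 1 rearranges to I = A − B/2 + 1 = 99 − 16/2 + 1 = 92.

92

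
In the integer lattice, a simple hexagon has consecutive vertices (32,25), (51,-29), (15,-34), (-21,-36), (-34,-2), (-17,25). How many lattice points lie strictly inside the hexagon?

3997

By the shoelace formula, twice the signed area is |[32·(-29) − 51·25] + [51·(-34) − 15·(-29)] + [15·(-36) − (-21)·(-34)] + [(-21)·(-2) − (-34)·(-36)] + [(-34)·25 − (-17)·(-2)] + [(-17)·25 − 32·25]| = 8047, so the area is 4023.5.
The number of boundary lattice points is Σ gcd(|Δx|,|Δy|) = gcd(19,54) + gcd(36,5) + gcd(36,2) + gcd(13,34) + gcd(17,27) + gcd(49,0) = 1+1+2+1+1+49 = 55.
Pick's theorem gives I = A − B/2 + 1 = 4023.5 − 55/2 + 1 = 3997.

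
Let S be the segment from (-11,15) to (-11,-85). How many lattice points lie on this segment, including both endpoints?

101

The number of lattice points on a segment between lattice points is gcd(|Δx|,|Δy|) + 1 = gcd(0,100) + 1 = 100 + 1 = 101.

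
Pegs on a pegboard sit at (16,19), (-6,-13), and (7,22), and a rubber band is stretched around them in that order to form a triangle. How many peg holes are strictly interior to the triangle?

By the shoelace formula, twice the signed area is |[16·(-13) − (-6)·19] + [(-6)·22 − 7·(-13)] + [7·19 − 16·22]| = 354, so the area is 177.
The number of boundary lattice points is Σ gcd(|Δx|,|Δy|) = gcd(22,32) + gcd(13,35) + gcd(9,3) = 2+1+3 = 6.
Pick's theorem gives I = A − B/2 + 1 = 177 − 6/2 + 1 = 175.

175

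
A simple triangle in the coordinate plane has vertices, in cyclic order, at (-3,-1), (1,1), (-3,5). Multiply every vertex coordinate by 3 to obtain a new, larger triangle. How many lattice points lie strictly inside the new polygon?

By the shoelace formula, twice the signed area is |[(-3)·1 − 1·(-1)] + [1·5 − (-3)·1] + [(-3)·(-1) − (-3)·5]| = 24, so the area is 12.
Along each edge there are gcd(|Δx|,|Δy|)+1 lattice points, so counting each shared vertex once the boundary has gcd(4,2) + gcd(4,4) + gcd(0,6) = 2+4+6 = 12.
Scaling by 3 multiplies the area by 3² = 9 (so the new area is 108) and multiplies the boundary lattice-point count by 3, giving 36.
By Pick's theorem, the interior count of the dilated polygon is 108 − 36/2 + 1 = 91.

91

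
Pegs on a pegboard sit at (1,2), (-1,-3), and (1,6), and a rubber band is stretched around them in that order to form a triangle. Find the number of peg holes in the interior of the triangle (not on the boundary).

2

The shoelace formula gives twice the area as |(1·(-3) − (-1)·2) + ((-1)·6 − 1·(-3)) + (1·2 − 1·6)| = 8, so the area is 4.
Along each edge there are gcd(|Δx|,|Δy|)+1 lattice points, so counting each shared vertex once the boundary has gcd(2,5) + gcd(2,9) + gcd(0,4) = 1+1+4 = 6.
By Pick's theorem A = I + B/2 − 1, so I = 4 − 6/2 + 1 = 2.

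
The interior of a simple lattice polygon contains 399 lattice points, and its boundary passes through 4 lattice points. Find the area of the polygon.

400

By Pick's theorem, A = I + B/2 − 1 = 399 + 4/2 − 1 = 400.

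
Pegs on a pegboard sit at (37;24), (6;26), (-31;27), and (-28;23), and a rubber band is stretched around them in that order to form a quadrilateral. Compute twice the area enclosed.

The shoelace formula gives twice the area as |[37·26 − 6·24] + [6·27 − (-31)·26] + [(-31)·23 − (-28)·27] + [(-28)·24 − 37·23]| = 306, so the area is 153.

306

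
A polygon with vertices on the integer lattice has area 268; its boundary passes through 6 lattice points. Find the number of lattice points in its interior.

266

From Pick's theorem, I = A − B/2 + 1 = 268 − 6/2 + 1 = 266.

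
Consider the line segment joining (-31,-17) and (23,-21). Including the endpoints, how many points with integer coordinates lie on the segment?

3

The number of lattice points on a segment between lattice points is gcd(|Δx|,|Δy|) + 1 = gcd(54,4) + 1 = 2 + 1 = 3.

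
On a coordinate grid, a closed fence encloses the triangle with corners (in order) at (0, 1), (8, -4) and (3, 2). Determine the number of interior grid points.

11

The shoelace formula gives twice the area as |[0·(-4) − 8·1] + [8·2 − 3·(-4)] + [3·1 − 0·2]| = 23, so the area is 23/2.
Along each edge there are gcd(|Δx|,|Δy|)+1 lattice points, so counting each shared vertex once the boundary has gcd(8,5) + gcd(5,6) + gcd(3,1) = 1+1+1 = 3.
Pick's theorem gives I = A − B/2 + 1 = 23/2 − 3/2 + 1 = 11.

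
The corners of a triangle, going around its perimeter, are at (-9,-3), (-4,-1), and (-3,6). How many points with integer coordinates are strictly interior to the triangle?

15

Using the shoelace formula, 2A = |[(-9)·(-1) − (-4)·(-3)] + [(-4)·6 − (-3)·(-1)] + [(-3)·(-3) − (-9)·6]| = 33, so the area is 33/2.
Summing gcd(|Δx|,|Δy|) over the edges gives the boundary count: gcd(5,2) + gcd(1,7) + gcd(6,9) = 1+1+3 = 5.
Pick's theorem gives I = A − B/2 + 1 = 33/2 − 5/2 + 1 = 15.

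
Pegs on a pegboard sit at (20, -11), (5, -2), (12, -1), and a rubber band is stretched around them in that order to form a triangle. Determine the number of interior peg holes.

37

By the shoelace formula, twice the signed area is |[20·(-2) − 5·(-11)] + [5·(-1) − 12·(-2)] + [12·(-11) − 20·(-1)]| = 78, so the area is 39.
Along each edge there are gcd(|Δx|,|Δy|)+1 lattice points, so counting each shared vertex once the boundary has gcd(15,9) + gcd(7,1) + gcd(8,10) = 3+1+2 = 6.
By Pick's theorem A = I + B/2 − 1, so I = 39 − 6/2 + 1 = 37.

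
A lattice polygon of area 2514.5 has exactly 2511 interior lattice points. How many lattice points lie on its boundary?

9

Pick's theorem gives A = I + B/2 − 1, so B = 2(A − I + 1) = 2(2514.5 − 2511 + 1) = 9.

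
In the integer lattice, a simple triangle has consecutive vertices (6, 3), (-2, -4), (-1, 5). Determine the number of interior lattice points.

32

By the shoelace formula, twice the signed area is |(6·(-4) − (-2)·3) + ((-2)·5 − (-1)·(-4)) + ((-1)·3 − 6·5)| = 65, so the area is 32.5.
Along each edge there are gcd(|Δx|,|Δy|)+1 lattice points, so counting each shared vertex once the boundary has gcd(8,7) + gcd(1,9) + gcd(7,2) = 1+1+1 = 3.
By Pick's theorem A = I + B/2 − 1, so I = 32.5 − 3/2 + 1 = 32.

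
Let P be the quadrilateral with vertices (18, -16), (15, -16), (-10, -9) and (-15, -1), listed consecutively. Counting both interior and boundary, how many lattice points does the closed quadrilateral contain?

The shoelace formula gives twice the area as |(18·(-16) − 15·(-16)) + (15·(-9) − (-10)·(-16)) + ((-10)·(-1) − (-15)·(-9)) + ((-15)·(-16) − 18·(-1))| = 210, so the area is 105.
The number of boundary lattice points is Σ gcd(|Δx|,|Δy|) = gcd(3,0) + gcd(25,7) + gcd(5,8) + gcd(33,15) = 3+1+1+3 = 8.
Pick's theorem gives I = A − B/2 + 1 = 105 − 8/2 + 1 = 102, so the closed region contains I + B = 102 + 8 = 110 lattice points.

110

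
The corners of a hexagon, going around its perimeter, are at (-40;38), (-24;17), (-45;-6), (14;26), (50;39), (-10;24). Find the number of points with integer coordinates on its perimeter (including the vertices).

Summing gcd(|Δx|,|Δy|) over the edges gives the boundary count: gcd(16,21) + gcd(21,23) + gcd(59,32) + gcd(36,13) + gcd(60,15) + gcd(30,14) = 1+1+1+1+15+2 = 21.

21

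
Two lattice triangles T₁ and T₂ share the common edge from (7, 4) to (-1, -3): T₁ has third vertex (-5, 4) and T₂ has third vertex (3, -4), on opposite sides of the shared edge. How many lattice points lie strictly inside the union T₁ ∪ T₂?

The union is the simple quadrilateral with vertices (7, 4), (-5, 4), (-1, -3), (3, -4) in order.
The shoelace formula gives twice the area as |(7·4 − (-5)·4) + ((-5)·(-3) − (-1)·4) + ((-1)·(-4) − 3·(-3)) + (3·4 − 7·(-4))| = 120, so the area is 60.
The number of boundary lattice points is Σ gcd(|Δx|,|Δy|) = gcd(12,0) + gcd(4,7) + gcd(4,1) + gcd(4,8) = 12+1+1+4 = 18.
By Pick's theorem I = A − B/2 + 1 = 60 − 18/2 + 1 = 52.

52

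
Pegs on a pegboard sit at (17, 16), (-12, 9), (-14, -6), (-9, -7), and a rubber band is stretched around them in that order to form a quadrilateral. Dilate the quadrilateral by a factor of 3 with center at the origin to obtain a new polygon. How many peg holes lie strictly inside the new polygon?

2524

By the shoelace formula, twice the signed area is |[17·9 − (-12)·16] + [(-12)·(-6) − (-14)·9] + [(-14)·(-7) − (-9)·(-6)] + [(-9)·16 − 17·(-7)]| = 562, so the area is 281.
The number of boundary lattice points is Σ gcd(|Δx|,|Δy|) = gcd(29,7) + gcd(2,15) + gcd(5,1) + gcd(26,23) = 1+1+1+1 = 4.
Scaling by 3 multiplies the area by 3² = 9 (so the new area is 2529) and multiplies the boundary lattice-point count by 3, giving 12.
By Pick's theorem, the interior count of the dilated polygon is 2529 − 12/2 + 1 = 2524.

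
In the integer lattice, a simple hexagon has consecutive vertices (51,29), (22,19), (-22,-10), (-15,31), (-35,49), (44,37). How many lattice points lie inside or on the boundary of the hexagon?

2012

By the shoelace formula, twice the signed area is |[51·19 − 22·29] + [22·(-10) − (-22)·19] + [(-22)·31 − (-15)·(-10)] + [(-15)·49 − (-35)·31] + [(-35)·37 − 44·49] + [44·29 − 51·37]| = 4015, so the area is 2007.5.
Summing gcd(|Δx|,|Δy|) over the edges gives the boundary count: gcd(29,10) + gcd(44,29) + gcd(7,41) + gcd(20,18) + gcd(79,12) + gcd(7,8) = 1+1+1+2+1+1 = 7.
Pick's theorem gives I = A − B/2 + 1 = 2007.5 − 7/2 + 1 = 2005, so the closed region contains I + B = 2005 + 7 = 2012 lattice points.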